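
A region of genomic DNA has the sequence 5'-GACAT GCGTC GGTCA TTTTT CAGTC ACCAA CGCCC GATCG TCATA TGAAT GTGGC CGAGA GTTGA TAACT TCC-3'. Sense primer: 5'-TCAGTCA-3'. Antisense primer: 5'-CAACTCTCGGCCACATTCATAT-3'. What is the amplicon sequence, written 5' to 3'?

5'-TCAGTCACCAACGCCCGATCGTCATATGAATGTGGCCGAGAGTTG-3'

The forward primer matches the template at positions 20–26.
Taking the reverse complement of CAACTCTCGGCCACATTCATAT gives ATATGAATGTGGCCGAGAGTTG, found at positions 43–64 on the template; the primer anneals here to the top strand with its 3' end pointing upstream.
The product is the template from position 20 through 64 (45 bp).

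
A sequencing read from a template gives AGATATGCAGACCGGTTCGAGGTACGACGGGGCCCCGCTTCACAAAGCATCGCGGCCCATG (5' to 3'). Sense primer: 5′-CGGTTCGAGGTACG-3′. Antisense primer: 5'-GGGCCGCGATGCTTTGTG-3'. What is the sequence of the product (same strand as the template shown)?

5'-CGGTTCGAGGTACGACGGGGCCCCGCTTCACAAAGCATCGCGGCCC-3'

Scanning the template, CGGTTCGAGGTACG occurs at positions 13–26; this primer anneals to the bottom strand there with its 3' end pointing downstream.
The reverse primer's reverse complement is CACAAAGCATCGCGGCCC, which matches the template at positions 41–58.
The product is the template from position 13 through 58 (46 bp).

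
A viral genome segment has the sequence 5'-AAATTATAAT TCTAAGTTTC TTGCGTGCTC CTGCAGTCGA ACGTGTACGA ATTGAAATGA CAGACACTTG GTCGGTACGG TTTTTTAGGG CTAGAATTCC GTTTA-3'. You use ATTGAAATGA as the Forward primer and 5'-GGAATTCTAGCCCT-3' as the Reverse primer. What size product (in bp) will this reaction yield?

50 bp

Forward primer ATTGAAATGA is found on the top strand at positions 51–60.
The reverse primer's reverse complement is AGGGCTAGAATTCC, which matches the template at positions 87–100.
Product length = (reverse-primer end) − (forward-primer start) + 1 = 100 − 51 + 1 = 50 bp.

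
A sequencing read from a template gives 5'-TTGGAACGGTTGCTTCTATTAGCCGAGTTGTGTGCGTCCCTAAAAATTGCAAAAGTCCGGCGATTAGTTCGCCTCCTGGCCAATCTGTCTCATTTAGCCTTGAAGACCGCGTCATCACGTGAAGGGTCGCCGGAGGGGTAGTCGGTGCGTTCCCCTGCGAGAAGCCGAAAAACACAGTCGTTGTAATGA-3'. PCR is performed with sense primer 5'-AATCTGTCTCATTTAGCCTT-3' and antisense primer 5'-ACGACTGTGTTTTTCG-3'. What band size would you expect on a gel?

100 bp

Forward primer AATCTGTCTCATTTAGCCTT is found on the top strand at positions 82–101.
The reverse primer's reverse complement is CGAAAAACACAGTCGT, which matches the template at positions 166–181.
Amplicon spans positions 82–181: 100 bp.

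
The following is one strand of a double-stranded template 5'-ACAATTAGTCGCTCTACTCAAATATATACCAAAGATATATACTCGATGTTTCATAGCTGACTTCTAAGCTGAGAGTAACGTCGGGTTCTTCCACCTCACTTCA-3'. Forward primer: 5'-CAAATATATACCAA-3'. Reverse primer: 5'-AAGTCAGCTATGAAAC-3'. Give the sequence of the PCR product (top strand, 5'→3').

The forward primer matches the template at positions 19–32.
Reverse complement of the reverse primer: GTTTCATAGCTGACTT. This occurs on the top strand at positions 48–63.
The product is the template from position 19 through 63 (45 bp).

5'-CAAATATATACCAAAGATATATACTCGATGTTTCATAGCTGACTT-3'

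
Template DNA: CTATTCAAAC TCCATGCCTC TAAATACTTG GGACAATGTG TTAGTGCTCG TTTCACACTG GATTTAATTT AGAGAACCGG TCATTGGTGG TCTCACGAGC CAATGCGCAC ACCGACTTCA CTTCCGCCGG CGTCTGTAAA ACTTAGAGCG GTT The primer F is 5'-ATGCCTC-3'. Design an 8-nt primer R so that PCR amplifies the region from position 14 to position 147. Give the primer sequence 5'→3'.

5'-TCTAAGTT-3'

The product's 3' end on the top strand is position 147.
The reverse primer anneals to the top strand over positions 140–147, i.e. to AACTTAGA.
Its sequence written 5'→3' is the reverse complement: TCTAAGTT.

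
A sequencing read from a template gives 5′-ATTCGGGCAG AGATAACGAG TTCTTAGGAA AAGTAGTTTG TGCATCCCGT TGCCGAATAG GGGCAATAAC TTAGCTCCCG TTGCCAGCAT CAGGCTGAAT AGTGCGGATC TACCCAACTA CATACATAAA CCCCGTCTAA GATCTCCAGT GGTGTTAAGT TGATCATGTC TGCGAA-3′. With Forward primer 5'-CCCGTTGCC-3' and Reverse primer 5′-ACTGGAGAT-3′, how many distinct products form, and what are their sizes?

The forward primer CCCGTTGCC matches the top strand at positions 46–54, 77–85.
The reverse primer's reverse complement is ATCTCCAGT, matching at positions 142–150.
Each forward site pairs with the reverse site to give a product ending at position 150: sizes 105, 74 bp.

Two products: 105 bp, 74 bp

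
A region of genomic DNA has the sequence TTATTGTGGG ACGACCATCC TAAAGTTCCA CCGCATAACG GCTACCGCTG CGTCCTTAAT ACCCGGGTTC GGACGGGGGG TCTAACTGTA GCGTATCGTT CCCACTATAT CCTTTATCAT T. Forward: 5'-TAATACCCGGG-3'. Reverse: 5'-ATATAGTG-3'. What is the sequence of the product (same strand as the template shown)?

5'-TAATACCCGGGTTCGGACGGGGGGTCTAACTGTAGCGTATCGTTCCCACTATAT-3'

The forward primer matches the template at positions 57–67.
Reverse complement of the reverse primer: CACTATAT. This occurs on the top strand at positions 103–110.
The product is the template from position 57 through 110 (54 bp).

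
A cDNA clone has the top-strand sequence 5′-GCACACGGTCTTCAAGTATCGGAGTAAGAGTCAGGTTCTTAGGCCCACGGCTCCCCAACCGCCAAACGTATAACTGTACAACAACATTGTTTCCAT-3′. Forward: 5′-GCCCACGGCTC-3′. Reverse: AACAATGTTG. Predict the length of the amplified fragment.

Forward primer GCCCACGGCTC is found on the top strand at positions 43–53.
Reverse complement of the reverse primer: CAACATTGTT. This occurs on the top strand at positions 82–91.
The product runs from position 43 to position 91, so its length is 91 − 43 + 1 = 49 bp.

49 bp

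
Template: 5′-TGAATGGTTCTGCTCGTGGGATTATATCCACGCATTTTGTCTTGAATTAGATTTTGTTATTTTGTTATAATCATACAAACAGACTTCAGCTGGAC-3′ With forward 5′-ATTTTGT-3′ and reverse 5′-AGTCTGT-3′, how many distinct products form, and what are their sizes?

Three products: 52 bp, 35 bp, 27 bp

The forward primer ATTTTGT matches the top strand at positions 34–40, 51–57, 59–65.
The reverse primer's reverse complement is ACAGACT, matching at positions 79–85.
Each forward site pairs with the reverse site to give a product ending at position 85: sizes 52, 35, 27 bp.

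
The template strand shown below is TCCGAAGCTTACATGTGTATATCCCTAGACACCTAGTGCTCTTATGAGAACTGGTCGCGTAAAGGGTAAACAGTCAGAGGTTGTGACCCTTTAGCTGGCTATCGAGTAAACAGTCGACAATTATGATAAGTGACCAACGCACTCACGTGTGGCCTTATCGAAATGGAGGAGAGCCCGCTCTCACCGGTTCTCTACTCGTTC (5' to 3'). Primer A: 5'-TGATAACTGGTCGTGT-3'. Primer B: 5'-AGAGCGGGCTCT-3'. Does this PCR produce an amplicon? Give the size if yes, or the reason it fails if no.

Primer A (TGATAACTGGTCGTGT) does not match the top strand, and its reverse complement ACACGACCAGTTATCA does not match either.
With no annealing site for primer A, no amplification occurs.

No product — primer A has no binding site in the template.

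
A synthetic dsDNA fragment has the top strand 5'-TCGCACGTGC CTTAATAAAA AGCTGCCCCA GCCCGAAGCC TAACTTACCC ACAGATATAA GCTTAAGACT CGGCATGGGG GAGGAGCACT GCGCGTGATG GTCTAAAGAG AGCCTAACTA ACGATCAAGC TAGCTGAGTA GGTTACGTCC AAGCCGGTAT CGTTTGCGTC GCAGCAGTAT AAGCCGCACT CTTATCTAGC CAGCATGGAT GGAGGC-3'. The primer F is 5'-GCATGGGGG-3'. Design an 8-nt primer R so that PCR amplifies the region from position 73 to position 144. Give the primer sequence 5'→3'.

The product's 3' end on the top strand is position 144.
The reverse primer anneals to the top strand over positions 137–144, i.e. to AGTAGGTT.
Its sequence written 5'→3' is the reverse complement: AACCTACT.

5'-AACCTACT-3'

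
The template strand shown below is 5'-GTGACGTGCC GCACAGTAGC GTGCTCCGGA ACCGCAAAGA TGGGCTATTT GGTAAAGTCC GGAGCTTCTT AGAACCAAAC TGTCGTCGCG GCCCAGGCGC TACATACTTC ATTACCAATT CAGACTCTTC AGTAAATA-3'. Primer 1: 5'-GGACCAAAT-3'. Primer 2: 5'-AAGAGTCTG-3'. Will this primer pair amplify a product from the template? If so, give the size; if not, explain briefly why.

Primer 1 (GGACCAAAT) does not match the top strand, and its reverse complement ATTTGGTCC does not match either.
With no annealing site for primer 1, no amplification occurs.

No product — primer 1 has no binding site in the template.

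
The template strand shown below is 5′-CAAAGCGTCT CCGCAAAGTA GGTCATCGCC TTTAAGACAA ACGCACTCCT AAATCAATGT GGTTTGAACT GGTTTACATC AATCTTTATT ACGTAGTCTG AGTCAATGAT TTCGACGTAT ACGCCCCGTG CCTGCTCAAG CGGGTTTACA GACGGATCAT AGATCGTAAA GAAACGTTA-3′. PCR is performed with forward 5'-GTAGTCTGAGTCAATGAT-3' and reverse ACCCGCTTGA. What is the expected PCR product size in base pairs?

Scanning the template, GTAGTCTGAGTCAATGAT occurs at positions 93–110; this primer anneals to the bottom strand there with its 3' end pointing downstream.
Taking the reverse complement of ACCCGCTTGA gives TCAAGCGGGT, found at positions 136–145 on the template; the primer anneals here to the top strand with its 3' end pointing upstream.
Product length = (reverse-primer end) − (forward-primer start) + 1 = 145 − 93 + 1 = 53 bp.

53 bp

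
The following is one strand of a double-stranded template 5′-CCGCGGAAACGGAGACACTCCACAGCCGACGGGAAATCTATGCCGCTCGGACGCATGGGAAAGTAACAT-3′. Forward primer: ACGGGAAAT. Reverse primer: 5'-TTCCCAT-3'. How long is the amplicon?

Forward primer ACGGGAAAT is found on the top strand at positions 29–37.
The reverse primer's reverse complement is ATGGGAA, which matches the template at positions 55–61.
The product runs from position 29 to position 61, so its length is 61 − 29 + 1 = 33 bp.

33 bp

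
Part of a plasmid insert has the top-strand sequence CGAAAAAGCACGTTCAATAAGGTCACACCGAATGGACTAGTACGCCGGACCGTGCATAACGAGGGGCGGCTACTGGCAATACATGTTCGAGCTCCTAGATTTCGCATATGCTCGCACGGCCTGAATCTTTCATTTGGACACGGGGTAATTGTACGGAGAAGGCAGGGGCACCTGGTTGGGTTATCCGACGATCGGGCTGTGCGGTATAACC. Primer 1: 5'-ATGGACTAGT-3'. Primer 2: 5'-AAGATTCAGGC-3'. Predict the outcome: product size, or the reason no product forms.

Yes — a 98 bp product.

Primer 1 (ATGGACTAGT) matches the top strand at positions 32–41; it acts as a forward primer.
Primer 2's reverse complement is GCCTGAATCTT, matching the top strand at positions 119–129; it acts as a reverse primer.
The 3' ends face each other across positions 32–129, giving a 98 bp product.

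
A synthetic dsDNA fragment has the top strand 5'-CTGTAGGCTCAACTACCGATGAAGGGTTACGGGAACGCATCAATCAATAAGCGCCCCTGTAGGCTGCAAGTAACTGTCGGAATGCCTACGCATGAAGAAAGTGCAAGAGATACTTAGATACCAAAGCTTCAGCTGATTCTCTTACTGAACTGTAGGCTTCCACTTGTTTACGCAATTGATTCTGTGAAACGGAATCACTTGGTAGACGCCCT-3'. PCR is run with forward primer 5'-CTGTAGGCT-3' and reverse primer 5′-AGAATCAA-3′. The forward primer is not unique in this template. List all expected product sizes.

The forward primer CTGTAGGCT matches the top strand at positions 1–9, 57–65, 150–158.
The reverse primer's reverse complement is TTGATTCT, matching at positions 176–183.
Each forward site pairs with the reverse site to give a product ending at position 183: sizes 183, 127, 34 bp.

183 bp, 127 bp, 34 bp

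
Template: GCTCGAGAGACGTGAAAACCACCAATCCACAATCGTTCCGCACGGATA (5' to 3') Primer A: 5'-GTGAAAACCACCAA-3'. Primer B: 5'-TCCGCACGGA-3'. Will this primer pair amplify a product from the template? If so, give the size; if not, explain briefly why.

Primer A (GTGAAAACCACCAA) matches the top strand at positions 12–25 (3' end points downstream).
Primer B (TCCGCACGGA) also matches the top strand directly, at positions 37–46 — its reverse complement TCCGTGCGGA is not present.
Both primers anneal to the bottom strand with 3' ends pointing the same way, so neither can prime synthesis back toward the other.

No product — both primers anneal to the same strand and extend in the same direction.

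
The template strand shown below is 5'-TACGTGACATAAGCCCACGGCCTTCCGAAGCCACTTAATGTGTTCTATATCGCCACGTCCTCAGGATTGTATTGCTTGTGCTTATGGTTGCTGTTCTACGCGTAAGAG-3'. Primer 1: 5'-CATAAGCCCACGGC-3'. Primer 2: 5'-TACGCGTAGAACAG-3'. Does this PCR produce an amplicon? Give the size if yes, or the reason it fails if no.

Yes — a 97 bp product.

Primer 1 (CATAAGCCCACGGC) matches the top strand at positions 8–21; it acts as a forward primer.
Primer 2's reverse complement is CTGTTCTACGCGTA, matching the top strand at positions 91–104; it acts as a reverse primer.
The 3' ends face each other across positions 8–104, giving a 97 bp product.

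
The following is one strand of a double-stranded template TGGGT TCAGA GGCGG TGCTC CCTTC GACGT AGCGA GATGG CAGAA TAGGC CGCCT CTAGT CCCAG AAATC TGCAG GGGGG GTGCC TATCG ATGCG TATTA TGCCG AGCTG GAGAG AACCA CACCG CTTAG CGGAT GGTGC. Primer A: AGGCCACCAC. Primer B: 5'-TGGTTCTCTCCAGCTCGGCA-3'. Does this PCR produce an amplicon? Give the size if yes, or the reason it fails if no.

No product — primer A has no binding site in the template.

Primer A (AGGCCACCAC) does not match the top strand, and its reverse complement GTGGTGGCCT does not match either.
With no annealing site for primer A, no amplification occurs.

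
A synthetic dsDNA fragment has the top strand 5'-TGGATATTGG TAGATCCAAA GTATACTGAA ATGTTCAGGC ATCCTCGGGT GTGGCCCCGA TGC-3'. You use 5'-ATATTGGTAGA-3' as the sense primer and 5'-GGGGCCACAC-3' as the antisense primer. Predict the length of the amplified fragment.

55 bp

The forward primer matches the template at positions 4–14.
Reverse complement of the reverse primer: GTGTGGCCCC. This occurs on the top strand at positions 49–58.
Product length = (reverse-primer end) − (forward-primer start) + 1 = 58 − 4 + 1 = 55 bp.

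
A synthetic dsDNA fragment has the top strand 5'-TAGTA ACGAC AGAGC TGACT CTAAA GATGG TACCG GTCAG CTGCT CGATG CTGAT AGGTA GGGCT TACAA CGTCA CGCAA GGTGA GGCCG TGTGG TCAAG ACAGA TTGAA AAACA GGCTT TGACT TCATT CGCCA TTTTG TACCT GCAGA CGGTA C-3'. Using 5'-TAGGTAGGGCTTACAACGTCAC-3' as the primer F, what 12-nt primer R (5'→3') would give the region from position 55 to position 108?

The product's 3' end on the top strand is position 108.
The reverse primer anneals to the top strand over positions 97–108, i.e. to CAAGACAGATTG.
Its sequence written 5'→3' is the reverse complement: CAATCTGTCTTG.

5'-CAATCTGTCTTG-3'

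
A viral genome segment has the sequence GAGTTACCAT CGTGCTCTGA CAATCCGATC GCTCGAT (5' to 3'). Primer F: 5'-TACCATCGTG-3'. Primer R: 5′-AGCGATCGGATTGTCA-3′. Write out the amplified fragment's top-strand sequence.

Scanning the template, TACCATCGTG occurs at positions 5–14; this primer anneals to the bottom strand there with its 3' end pointing downstream.
Taking the reverse complement of AGCGATCGGATTGTCA gives TGACAATCCGATCGCT, found at positions 18–33 on the template; the primer anneals here to the top strand with its 3' end pointing upstream.
The product is the template from position 5 through 33 (29 bp).

5'-TACCATCGTGCTCTGACAATCCGATCGCT-3'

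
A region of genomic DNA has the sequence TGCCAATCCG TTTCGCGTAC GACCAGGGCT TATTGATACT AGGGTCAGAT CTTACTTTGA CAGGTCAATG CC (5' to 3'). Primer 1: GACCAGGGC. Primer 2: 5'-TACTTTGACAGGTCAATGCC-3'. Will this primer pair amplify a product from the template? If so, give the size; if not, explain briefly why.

Primer 1 (GACCAGGGC) matches the top strand at positions 21–29 (3' end points downstream).
Primer 2 (TACTTTGACAGGTCAATGCC) also matches the top strand directly, at positions 53–72 — its reverse complement GGCATTGACCTGTCAAAGTA is not present.
Both primers anneal to the bottom strand with 3' ends pointing the same way, so neither can prime synthesis back toward the other.

No product — both primers anneal to the same strand and extend in the same direction.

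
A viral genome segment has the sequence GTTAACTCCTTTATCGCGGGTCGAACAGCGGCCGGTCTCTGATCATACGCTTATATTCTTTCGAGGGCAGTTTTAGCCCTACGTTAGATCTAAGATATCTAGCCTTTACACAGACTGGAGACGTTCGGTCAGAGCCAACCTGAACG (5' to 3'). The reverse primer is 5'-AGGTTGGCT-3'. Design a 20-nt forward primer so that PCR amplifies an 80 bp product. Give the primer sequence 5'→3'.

5'-CGAGGGCAGTTTTAGCCCTA-3'

The reverse primer's reverse complement AGCCAACCT matches the template at positions 133–141, so the product ends at position 141.
An 80 bp product then starts at position 141 − 80 + 1 = 62.
The forward primer is identical to the top strand there: CGAGGGCAGTTTTAGCCCTA.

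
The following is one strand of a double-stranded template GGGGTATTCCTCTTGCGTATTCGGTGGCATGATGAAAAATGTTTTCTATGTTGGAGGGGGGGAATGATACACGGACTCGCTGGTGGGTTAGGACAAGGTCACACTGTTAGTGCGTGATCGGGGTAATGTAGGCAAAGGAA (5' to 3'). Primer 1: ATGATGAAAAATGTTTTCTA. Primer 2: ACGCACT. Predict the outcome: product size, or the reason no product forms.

Yes — an 87 bp product.

Primer 1 (ATGATGAAAAATGTTTTCTA) matches the top strand at positions 29–48; it acts as a forward primer.
Primer 2's reverse complement is AGTGCGT, matching the top strand at positions 109–115; it acts as a reverse primer.
The 3' ends face each other across positions 29–115, giving an 87 bp product.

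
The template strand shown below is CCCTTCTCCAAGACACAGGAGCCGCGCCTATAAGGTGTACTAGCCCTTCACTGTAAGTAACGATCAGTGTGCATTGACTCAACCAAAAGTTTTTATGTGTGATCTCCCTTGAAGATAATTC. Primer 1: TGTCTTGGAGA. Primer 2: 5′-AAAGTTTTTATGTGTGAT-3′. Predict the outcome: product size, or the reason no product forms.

No product — the primers' 3' ends point away from each other.

Primer 1 (TGTCTTGGAGA) has reverse complement TCTCCAAGACA, which matches the top strand at positions 5–15; primer 1 anneals to the top strand there with its 3' end pointing upstream toward position 5.
Primer 2 (AAAGTTTTTATGTGTGAT) matches the top strand directly at positions 86–103; it anneals to the bottom strand with its 3' end pointing downstream toward position 103.
The 3' ends diverge (primer 1 extends toward position 1, primer 2 toward position 121), so the primers never converge on a shared product.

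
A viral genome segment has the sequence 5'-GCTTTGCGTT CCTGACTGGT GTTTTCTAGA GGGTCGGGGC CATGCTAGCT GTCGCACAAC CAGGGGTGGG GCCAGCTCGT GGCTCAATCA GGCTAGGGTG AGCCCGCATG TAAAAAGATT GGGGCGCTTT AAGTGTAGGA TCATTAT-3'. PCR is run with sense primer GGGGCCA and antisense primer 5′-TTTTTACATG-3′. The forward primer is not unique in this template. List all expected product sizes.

The forward primer GGGGCCA matches the top strand at positions 36–42, 68–74.
The reverse primer's reverse complement is CATGTAAAAA, matching at positions 107–116.
Each forward site pairs with the reverse site to give a product ending at position 116: sizes 81, 49 bp.

81 bp, 49 bp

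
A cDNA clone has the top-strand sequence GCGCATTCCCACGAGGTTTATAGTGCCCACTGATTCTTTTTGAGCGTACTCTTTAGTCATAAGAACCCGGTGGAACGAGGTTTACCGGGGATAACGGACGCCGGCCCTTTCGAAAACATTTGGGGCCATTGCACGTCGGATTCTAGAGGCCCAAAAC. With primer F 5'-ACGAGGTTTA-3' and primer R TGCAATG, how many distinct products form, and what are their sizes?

The forward primer ACGAGGTTTA matches the top strand at positions 11–20, 75–84.
The reverse primer's reverse complement is CATTGCA, matching at positions 127–133.
Each forward site pairs with the reverse site to give a product ending at position 133: sizes 123, 59 bp.

Two products: 123 bp, 59 bp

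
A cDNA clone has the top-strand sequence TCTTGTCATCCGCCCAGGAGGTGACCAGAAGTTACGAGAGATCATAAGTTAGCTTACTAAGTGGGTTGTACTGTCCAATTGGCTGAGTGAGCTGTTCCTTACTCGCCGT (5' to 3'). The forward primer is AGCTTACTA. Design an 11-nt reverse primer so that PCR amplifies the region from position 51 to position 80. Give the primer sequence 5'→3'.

5'-AATTGGACAGT-3'

The product's 3' end on the top strand is position 80.
The reverse primer anneals to the top strand over positions 70–80, i.e. to ACTGTCCAATT.
Its sequence written 5'→3' is the reverse complement: AATTGGACAGT.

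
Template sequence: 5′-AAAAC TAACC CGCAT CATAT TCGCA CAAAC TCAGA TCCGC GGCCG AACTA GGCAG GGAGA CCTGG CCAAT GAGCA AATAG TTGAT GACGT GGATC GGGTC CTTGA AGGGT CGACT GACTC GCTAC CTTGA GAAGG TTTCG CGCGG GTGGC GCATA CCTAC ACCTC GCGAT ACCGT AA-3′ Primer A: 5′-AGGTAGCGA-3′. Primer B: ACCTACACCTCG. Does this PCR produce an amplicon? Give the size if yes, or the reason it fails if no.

No product — the primers' 3' ends point away from each other.

Primer A (AGGTAGCGA) has reverse complement TCGCTACCT, which matches the top strand at positions 119–127; primer A anneals to the top strand there with its 3' end pointing upstream toward position 119.
Primer B (ACCTACACCTCG) matches the top strand directly at positions 155–166; it anneals to the bottom strand with its 3' end pointing downstream toward position 166.
The 3' ends diverge (primer A extends toward position 1, primer B toward position 177), so the primers never converge on a shared product.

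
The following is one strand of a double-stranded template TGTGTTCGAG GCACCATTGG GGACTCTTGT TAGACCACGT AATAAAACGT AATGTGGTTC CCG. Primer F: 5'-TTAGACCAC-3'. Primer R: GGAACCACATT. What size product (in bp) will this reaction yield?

32 bp

Forward primer TTAGACCAC is found on the top strand at positions 30–38.
The reverse primer's reverse complement is AATGTGGTTCC, which matches the template at positions 51–61.
Product length = (reverse-primer end) − (forward-primer start) + 1 = 61 − 30 + 1 = 32 bp.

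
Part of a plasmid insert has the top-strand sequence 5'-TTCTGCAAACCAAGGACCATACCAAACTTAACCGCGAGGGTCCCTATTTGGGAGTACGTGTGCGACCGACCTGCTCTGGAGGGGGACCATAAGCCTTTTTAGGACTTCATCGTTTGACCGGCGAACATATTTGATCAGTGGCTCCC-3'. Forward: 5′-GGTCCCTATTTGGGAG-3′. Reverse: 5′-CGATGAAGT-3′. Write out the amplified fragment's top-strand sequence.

The forward primer matches the template at positions 39–54.
Reverse complement of the reverse primer: ACTTCATCG. This occurs on the top strand at positions 104–112.
The product is the template from position 39 through 112 (74 bp).

5'-GGTCCCTATTTGGGAGTACGTGTGCGACCGACCTGCTCTGGAGGGGGACCATAAGCCTTTTTAGGACTTCATCG-3'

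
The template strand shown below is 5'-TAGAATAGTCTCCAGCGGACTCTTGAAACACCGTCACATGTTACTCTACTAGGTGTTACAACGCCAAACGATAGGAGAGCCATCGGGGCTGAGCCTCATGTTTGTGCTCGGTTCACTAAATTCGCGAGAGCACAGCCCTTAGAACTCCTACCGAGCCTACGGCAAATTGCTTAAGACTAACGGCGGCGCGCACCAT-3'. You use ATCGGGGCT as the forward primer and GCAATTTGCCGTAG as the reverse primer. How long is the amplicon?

Scanning the template, ATCGGGGCT occurs at positions 82–90; this primer anneals to the bottom strand there with its 3' end pointing downstream.
The reverse primer's reverse complement is CTACGGCAAATTGC, which matches the template at positions 157–170.
Product length = (reverse-primer end) − (forward-primer start) + 1 = 170 − 82 + 1 = 89 bp.

89 bp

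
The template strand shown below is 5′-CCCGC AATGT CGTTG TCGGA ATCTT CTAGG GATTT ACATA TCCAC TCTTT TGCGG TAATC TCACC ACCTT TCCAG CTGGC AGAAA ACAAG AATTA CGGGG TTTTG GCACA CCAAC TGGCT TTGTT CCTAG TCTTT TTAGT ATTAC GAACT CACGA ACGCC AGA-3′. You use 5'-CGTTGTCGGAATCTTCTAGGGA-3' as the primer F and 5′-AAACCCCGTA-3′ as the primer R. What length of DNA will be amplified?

93 bp

The forward primer matches the template at positions 11–32.
The reverse primer's reverse complement is TACGGGGTTT, which matches the template at positions 94–103.
The product runs from position 11 to position 103, so its length is 103 − 11 + 1 = 93 bp.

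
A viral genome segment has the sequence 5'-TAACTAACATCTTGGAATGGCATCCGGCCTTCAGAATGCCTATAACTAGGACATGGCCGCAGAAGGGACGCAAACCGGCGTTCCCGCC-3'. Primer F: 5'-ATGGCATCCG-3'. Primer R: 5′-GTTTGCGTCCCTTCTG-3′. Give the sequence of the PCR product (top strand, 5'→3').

The forward primer matches the template at positions 17–26.
Reverse complement of the reverse primer: CAGAAGGGACGCAAAC. This occurs on the top strand at positions 60–75.
The product is the template from position 17 through 75 (59 bp).

5'-ATGGCATCCGGCCTTCAGAATGCCTATAACTAGGACATGGCCGCAGAAGGGACGCAAAC-3'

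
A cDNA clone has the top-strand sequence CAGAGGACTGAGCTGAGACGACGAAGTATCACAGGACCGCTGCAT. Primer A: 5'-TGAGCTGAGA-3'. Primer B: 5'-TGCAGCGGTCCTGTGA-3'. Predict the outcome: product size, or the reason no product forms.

Primer A (TGAGCTGAGA) matches the top strand at positions 9–18; it acts as a forward primer.
Primer B's reverse complement is TCACAGGACCGCTGCA, matching the top strand at positions 29–44; it acts as a reverse primer.
The 3' ends face each other across positions 9–44, giving a 36 bp product.

Yes — a 36 bp product.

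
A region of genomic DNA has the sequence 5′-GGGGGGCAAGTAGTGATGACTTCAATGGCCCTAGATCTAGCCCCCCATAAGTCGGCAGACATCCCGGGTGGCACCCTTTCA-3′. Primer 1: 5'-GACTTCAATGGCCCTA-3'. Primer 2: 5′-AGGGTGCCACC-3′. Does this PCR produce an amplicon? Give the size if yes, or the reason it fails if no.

Yes — a 60 bp product.

Primer 1 (GACTTCAATGGCCCTA) matches the top strand at positions 18–33; it acts as a forward primer.
Primer 2's reverse complement is GGTGGCACCCT, matching the top strand at positions 67–77; it acts as a reverse primer.
The 3' ends face each other across positions 18–77, giving a 60 bp product.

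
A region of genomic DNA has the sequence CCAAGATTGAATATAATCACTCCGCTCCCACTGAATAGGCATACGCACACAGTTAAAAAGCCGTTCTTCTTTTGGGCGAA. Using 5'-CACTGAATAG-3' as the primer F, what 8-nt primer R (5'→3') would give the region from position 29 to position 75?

The product's 3' end on the top strand is position 75.
The reverse primer anneals to the top strand over positions 68–75, i.e. to TCTTTTGG.
Its sequence written 5'→3' is the reverse complement: CCAAAAGA.

5'-CCAAAAGA-3'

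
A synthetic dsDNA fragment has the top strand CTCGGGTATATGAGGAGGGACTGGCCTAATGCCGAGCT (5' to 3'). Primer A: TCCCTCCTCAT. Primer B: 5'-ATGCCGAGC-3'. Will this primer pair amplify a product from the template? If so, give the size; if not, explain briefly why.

Primer A (TCCCTCCTCAT) has reverse complement ATGAGGAGGGA, which matches the top strand at positions 10–20; primer A anneals to the top strand there with its 3' end pointing upstream toward position 10.
Primer B (ATGCCGAGC) matches the top strand directly at positions 29–37; it anneals to the bottom strand with its 3' end pointing downstream toward position 37.
The 3' ends diverge (primer A extends toward position 1, primer B toward position 38), so the primers never converge on a shared product.

No product — the primers' 3' ends point away from each other.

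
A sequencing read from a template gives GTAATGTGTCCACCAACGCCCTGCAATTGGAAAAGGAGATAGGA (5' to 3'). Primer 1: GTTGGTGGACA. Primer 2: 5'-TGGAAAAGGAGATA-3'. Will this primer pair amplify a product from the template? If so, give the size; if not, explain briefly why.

Primer 1 (GTTGGTGGACA) has reverse complement TGTCCACCAAC, which matches the top strand at positions 7–17; primer 1 anneals to the top strand there with its 3' end pointing upstream toward position 7.
Primer 2 (TGGAAAAGGAGATA) matches the top strand directly at positions 28–41; it anneals to the bottom strand with its 3' end pointing downstream toward position 41.
The 3' ends diverge (primer 1 extends toward position 1, primer 2 toward position 44), so the primers never converge on a shared product.

No product — the primers' 3' ends point away from each other.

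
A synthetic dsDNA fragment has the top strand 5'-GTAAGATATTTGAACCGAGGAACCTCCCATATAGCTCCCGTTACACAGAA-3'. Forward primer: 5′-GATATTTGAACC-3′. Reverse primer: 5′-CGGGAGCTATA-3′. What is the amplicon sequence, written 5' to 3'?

5'-GATATTTGAACCGAGGAACCTCCCATATAGCTCCCG-3'

Scanning the template, GATATTTGAACC occurs at positions 5–16; this primer anneals to the bottom strand there with its 3' end pointing downstream.
Reverse complement of the reverse primer: TATAGCTCCCG. This occurs on the top strand at positions 30–40.
The product is the template from position 5 through 40 (36 bp).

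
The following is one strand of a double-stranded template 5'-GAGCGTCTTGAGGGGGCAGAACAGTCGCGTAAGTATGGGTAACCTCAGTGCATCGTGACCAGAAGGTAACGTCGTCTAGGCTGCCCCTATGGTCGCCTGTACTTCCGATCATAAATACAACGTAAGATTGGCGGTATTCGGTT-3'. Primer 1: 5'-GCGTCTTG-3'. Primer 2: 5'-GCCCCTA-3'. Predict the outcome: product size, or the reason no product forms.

Primer 1 (GCGTCTTG) matches the top strand at positions 3–10 (3' end points downstream).
Primer 2 (GCCCCTA) also matches the top strand directly, at positions 83–89 — its reverse complement TAGGGGC is not present.
Both primers anneal to the bottom strand with 3' ends pointing the same way, so neither can prime synthesis back toward the other.

No product — both primers anneal to the same strand and extend in the same direction.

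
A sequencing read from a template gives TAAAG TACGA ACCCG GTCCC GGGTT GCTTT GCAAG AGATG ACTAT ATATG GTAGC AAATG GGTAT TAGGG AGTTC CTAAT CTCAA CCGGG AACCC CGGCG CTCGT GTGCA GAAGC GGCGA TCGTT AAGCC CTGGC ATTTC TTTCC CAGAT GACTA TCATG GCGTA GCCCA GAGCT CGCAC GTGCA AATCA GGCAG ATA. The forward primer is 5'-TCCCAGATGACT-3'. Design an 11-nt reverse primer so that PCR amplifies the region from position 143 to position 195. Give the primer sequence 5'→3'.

5'-CTGCCTGATTT-3'

The product's 3' end on the top strand is position 195.
The reverse primer anneals to the top strand over positions 185–195, i.e. to AAATCAGGCAG.
Its sequence written 5'→3' is the reverse complement: CTGCCTGATTT.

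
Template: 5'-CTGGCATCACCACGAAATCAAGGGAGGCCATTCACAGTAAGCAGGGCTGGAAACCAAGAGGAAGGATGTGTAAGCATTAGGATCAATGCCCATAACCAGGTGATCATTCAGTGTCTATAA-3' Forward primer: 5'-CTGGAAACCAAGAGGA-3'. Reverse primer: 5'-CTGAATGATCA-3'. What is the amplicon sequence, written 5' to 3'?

5'-CTGGAAACCAAGAGGAAGGATGTGTAAGCATTAGGATCAATGCCCATAACCAGGTGATCATTCAG-3'

The forward primer matches the template at positions 47–62.
Taking the reverse complement of CTGAATGATCA gives TGATCATTCAG, found at positions 101–111 on the template; the primer anneals here to the top strand with its 3' end pointing upstream.
The product is the template from position 47 through 111 (65 bp).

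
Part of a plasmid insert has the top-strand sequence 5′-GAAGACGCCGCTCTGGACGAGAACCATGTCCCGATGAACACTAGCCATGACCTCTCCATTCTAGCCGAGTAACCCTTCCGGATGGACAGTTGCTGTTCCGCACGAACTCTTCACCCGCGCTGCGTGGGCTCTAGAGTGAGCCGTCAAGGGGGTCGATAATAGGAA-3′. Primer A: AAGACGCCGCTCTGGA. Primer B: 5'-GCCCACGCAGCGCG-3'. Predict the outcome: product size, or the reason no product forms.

Primer A (AAGACGCCGCTCTGGA) matches the top strand at positions 2–17; it acts as a forward primer.
Primer B's reverse complement is CGCGCTGCGTGGGC, matching the top strand at positions 116–129; it acts as a reverse primer.
The 3' ends face each other across positions 2–129, giving a 128 bp product.

Yes — a 128 bp product.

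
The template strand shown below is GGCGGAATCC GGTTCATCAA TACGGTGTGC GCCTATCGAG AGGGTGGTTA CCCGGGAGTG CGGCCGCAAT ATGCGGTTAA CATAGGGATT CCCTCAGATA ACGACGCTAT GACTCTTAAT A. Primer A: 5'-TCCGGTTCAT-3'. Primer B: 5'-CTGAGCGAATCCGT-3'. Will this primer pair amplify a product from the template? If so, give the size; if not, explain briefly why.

Primer B (CTGAGCGAATCCGT) does not match the top strand, and its reverse complement ACGGATTCGCTCAG does not match either.
With no annealing site for primer B, no amplification occurs.

No product — primer B has no binding site in the template.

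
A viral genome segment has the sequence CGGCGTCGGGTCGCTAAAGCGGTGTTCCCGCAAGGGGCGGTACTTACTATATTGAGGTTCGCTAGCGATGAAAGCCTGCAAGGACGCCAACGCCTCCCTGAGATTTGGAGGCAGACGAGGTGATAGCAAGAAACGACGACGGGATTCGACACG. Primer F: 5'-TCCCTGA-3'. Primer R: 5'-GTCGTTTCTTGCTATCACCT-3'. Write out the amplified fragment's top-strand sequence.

5'-TCCCTGAGATTTGGAGGCAGACGAGGTGATAGCAAGAAACGAC-3'

The forward primer matches the template at positions 95–101.
The reverse primer's reverse complement is AGGTGATAGCAAGAAACGAC, which matches the template at positions 118–137.
The product is the template from position 95 through 137 (43 bp).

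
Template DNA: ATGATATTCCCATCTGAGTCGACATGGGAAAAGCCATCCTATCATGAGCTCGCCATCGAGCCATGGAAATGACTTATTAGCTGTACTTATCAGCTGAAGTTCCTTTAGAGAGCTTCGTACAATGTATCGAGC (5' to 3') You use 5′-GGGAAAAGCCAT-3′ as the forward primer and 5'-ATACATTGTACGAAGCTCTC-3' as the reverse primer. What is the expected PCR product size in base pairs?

Forward primer GGGAAAAGCCAT is found on the top strand at positions 26–37.
The reverse primer's reverse complement is GAGAGCTTCGTACAATGTAT, which matches the template at positions 108–127.
Product length = (reverse-primer end) − (forward-primer start) + 1 = 127 − 26 + 1 = 102 bp.

102 bp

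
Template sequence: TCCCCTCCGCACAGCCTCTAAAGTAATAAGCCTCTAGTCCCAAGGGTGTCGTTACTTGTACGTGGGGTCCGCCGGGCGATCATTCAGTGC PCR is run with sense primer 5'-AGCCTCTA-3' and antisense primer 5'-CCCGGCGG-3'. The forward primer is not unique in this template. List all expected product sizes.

The forward primer AGCCTCTA matches the top strand at positions 13–20, 29–36.
The reverse primer's reverse complement is CCGCCGGG, matching at positions 69–76.
Each forward site pairs with the reverse site to give a product ending at position 76: sizes 64, 48 bp.

64 bp, 48 bp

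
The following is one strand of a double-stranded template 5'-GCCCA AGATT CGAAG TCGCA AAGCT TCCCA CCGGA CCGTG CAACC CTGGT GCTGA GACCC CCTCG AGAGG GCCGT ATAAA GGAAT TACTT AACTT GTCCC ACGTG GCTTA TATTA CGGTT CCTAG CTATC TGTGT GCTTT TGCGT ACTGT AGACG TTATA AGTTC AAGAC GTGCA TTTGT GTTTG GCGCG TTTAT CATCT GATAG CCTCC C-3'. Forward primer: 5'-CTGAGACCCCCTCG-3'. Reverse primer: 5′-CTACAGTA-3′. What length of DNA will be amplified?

101 bp

Scanning the template, CTGAGACCCCCTCG occurs at positions 52–65; this primer anneals to the bottom strand there with its 3' end pointing downstream.
Taking the reverse complement of CTACAGTA gives TACTGTAG, found at positions 145–152 on the template; the primer anneals here to the top strand with its 3' end pointing upstream.
Product length = (reverse-primer end) − (forward-primer start) + 1 = 152 − 52 + 1 = 101 bp.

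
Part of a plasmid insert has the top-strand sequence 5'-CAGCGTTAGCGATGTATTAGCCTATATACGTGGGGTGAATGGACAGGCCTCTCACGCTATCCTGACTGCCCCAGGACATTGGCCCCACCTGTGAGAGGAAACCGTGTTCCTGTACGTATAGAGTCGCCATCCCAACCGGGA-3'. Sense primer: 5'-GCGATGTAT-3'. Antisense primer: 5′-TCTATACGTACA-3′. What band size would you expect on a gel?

Forward primer GCGATGTAT is found on the top strand at positions 9–17.
Taking the reverse complement of TCTATACGTACA gives TGTACGTATAGA, found at positions 111–122 on the template; the primer anneals here to the top strand with its 3' end pointing upstream.
Amplicon spans positions 9–122: 114 bp.

114 bp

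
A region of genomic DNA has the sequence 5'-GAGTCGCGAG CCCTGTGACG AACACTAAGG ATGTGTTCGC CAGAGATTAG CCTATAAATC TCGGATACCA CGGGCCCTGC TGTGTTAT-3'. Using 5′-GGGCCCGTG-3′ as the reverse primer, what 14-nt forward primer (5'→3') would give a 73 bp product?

The reverse primer's reverse complement CACGGGCCC matches the template at positions 69–77, so the product ends at position 77.
A 73 bp product then starts at position 77 − 73 + 1 = 5.
The forward primer is identical to the top strand there: CGCGAGCCCTGTGA.

5'-CGCGAGCCCTGTGA-3'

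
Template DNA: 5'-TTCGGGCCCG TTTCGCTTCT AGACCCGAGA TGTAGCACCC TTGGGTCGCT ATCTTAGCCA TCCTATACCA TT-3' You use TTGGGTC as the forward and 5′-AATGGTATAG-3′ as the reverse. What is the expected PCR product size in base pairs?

The forward primer matches the template at positions 41–47.
The reverse primer's reverse complement is CTATACCATT, which matches the template at positions 63–72.
The product runs from position 41 to position 72, so its length is 72 − 41 + 1 = 32 bp.

32 bp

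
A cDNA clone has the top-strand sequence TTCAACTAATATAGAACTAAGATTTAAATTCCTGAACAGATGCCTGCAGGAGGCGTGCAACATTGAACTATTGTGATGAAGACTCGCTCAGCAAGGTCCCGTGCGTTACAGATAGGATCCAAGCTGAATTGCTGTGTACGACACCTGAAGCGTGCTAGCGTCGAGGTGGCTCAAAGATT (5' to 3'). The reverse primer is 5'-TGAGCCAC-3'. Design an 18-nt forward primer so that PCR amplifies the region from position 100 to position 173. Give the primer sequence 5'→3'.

5'-CGTGCGTTACAGATAGGA-3'

The reverse primer's reverse complement GTGGCTCA matches the template at positions 166–173; the product starts at position 100.
The forward primer is identical to the top strand over positions 100–117: CGTGCGTTACAGATAGGA.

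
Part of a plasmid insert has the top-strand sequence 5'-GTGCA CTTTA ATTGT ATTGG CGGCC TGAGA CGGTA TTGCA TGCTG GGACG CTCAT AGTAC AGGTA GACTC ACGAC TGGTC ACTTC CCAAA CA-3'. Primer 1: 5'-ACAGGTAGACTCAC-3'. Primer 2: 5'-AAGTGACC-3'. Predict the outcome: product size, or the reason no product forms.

Primer 1 (ACAGGTAGACTCAC) matches the top strand at positions 59–72; it acts as a forward primer.
Primer 2's reverse complement is GGTCACTT, matching the top strand at positions 77–84; it acts as a reverse primer.
The 3' ends face each other across positions 59–84, giving a 26 bp product.

Yes — a 26 bp product.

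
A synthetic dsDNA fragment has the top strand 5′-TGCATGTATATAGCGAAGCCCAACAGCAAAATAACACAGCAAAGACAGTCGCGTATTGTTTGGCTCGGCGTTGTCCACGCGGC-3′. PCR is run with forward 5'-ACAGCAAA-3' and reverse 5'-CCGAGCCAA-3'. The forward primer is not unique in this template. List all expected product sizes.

46 bp, 33 bp

The forward primer ACAGCAAA matches the top strand at positions 23–30, 36–43.
The reverse primer's reverse complement is TTGGCTCGG, matching at positions 60–68.
Each forward site pairs with the reverse site to give a product ending at position 68: sizes 46, 33 bp.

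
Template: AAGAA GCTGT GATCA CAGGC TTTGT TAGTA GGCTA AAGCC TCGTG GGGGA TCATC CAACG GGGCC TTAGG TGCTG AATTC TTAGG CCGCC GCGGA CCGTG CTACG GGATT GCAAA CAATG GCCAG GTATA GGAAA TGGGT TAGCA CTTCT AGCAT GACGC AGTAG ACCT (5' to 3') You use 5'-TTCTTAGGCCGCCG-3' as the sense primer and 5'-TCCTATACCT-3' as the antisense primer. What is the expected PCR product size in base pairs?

Scanning the template, TTCTTAGGCCGCCG occurs at positions 78–91; this primer anneals to the bottom strand there with its 3' end pointing downstream.
The reverse primer's reverse complement is AGGTATAGGA, which matches the template at positions 124–133.
The product runs from position 78 to position 133, so its length is 133 − 78 + 1 = 56 bp.

56 bp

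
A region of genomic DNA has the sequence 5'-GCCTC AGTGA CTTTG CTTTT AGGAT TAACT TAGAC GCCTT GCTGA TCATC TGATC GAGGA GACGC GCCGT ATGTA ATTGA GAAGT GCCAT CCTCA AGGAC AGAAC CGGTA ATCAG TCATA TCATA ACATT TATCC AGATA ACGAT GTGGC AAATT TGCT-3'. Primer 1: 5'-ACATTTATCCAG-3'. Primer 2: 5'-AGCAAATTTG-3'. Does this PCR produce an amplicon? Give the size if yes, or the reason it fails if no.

Primer 1 (ACATTTATCCAG) matches the top strand at positions 126–137; it acts as a forward primer.
Primer 2's reverse complement is CAAATTTGCT, matching the top strand at positions 150–159; it acts as a reverse primer.
The 3' ends face each other across positions 126–159, giving a 34 bp product.

Yes — a 34 bp product.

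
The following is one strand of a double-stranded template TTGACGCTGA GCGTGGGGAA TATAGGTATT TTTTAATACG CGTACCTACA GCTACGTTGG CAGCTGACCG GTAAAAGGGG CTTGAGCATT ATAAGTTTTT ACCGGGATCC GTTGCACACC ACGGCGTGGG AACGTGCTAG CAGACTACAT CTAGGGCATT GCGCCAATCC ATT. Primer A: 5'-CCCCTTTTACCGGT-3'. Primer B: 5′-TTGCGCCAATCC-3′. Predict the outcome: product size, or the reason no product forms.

Primer A (CCCCTTTTACCGGT) has reverse complement ACCGGTAAAAGGGG, which matches the top strand at positions 67–80; primer A anneals to the top strand there with its 3' end pointing upstream toward position 67.
Primer B (TTGCGCCAATCC) matches the top strand directly at positions 159–170; it anneals to the bottom strand with its 3' end pointing downstream toward position 170.
The 3' ends diverge (primer A extends toward position 1, primer B toward position 173), so the primers never converge on a shared product.

No product — the primers' 3' ends point away from each other.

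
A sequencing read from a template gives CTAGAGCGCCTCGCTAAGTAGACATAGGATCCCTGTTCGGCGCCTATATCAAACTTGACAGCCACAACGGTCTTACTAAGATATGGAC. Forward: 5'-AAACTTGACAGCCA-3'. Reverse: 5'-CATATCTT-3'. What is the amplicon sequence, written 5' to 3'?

Scanning the template, AAACTTGACAGCCA occurs at positions 51–64; this primer anneals to the bottom strand there with its 3' end pointing downstream.
Taking the reverse complement of CATATCTT gives AAGATATG, found at positions 78–85 on the template; the primer anneals here to the top strand with its 3' end pointing upstream.
The product is the template from position 51 through 85 (35 bp).

5'-AAACTTGACAGCCACAACGGTCTTACTAAGATATG-3'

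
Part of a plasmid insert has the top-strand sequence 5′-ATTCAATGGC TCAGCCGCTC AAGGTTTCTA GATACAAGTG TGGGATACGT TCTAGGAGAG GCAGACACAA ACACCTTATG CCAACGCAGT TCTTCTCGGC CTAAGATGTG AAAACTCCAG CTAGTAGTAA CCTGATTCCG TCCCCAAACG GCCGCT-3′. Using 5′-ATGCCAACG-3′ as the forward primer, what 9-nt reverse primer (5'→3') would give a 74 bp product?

5'-CCGTTTGGG-3'

The forward primer binds at positions 78–86, so a 74 bp product ends at position 78 + 74 − 1 = 151.
The reverse primer anneals to the top strand over positions 143–151, i.e. to CCCAAACGG.
Its sequence written 5'→3' is the reverse complement: CCGTTTGGG.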